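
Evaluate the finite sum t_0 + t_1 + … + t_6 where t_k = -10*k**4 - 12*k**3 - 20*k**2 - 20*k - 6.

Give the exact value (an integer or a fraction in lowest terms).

The ratio is (5*k**4 + 26*k**3 + 58*k**2 + 68*k + 34)/(5*k**4 + 6*k**3 + 10*k**2 + 10*k + 3).
Normal form (A,B,C) = (1, 1, k**4 + 6*k**3/5 + 2*k**2 + 2*k + 3/5).
Solve (1)·f(k+1) − (1)·f(k) = k**4 + 6*k**3/5 + 2*k**2 + 2*k + 3/5.
From deg A=0, deg B=0, deg C=4: d=5.
Solving with deg f ≤ 5: f(k) = k*(2*k**4 - 2*k**3 + 4*k**2 + 3*k - 1)/10.
Get s_k = R·t_k = k*(-2*k**4 + 2*k**3 - 4*k**2 - 3*k + 1) with R(k) = B(k−1)f(k)/C(k) = k*(2*k**4 - 2*k**3 + 4*k**2 + 3*k - 1)/(2*(5*k**4 + 6*k**3 + 10*k**2 + 10*k + 3)).
Check: Δs_k = -10*k**4 - 12*k**3 - 20*k**2 - 20*k - 6. ✓
Σ_(k=0)^(6) t_k = s_(7) − s_(0) = -30324 − (0) = -30324.

Σ = -30324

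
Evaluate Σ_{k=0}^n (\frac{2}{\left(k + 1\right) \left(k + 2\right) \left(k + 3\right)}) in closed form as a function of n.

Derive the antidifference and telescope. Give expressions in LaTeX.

Ratio r(k) = (k + 1)/(k + 4).
Factor: A=k + 1; B=k + 4; C=1.
Solve (k + 1)·f(k+1) − (k + 3)·f(k) = 1.
d = 2 from the (1,1,0) case.
Match coefficients ⇒ f(k) = k*(k + 3)/4.
Then R = B(k−1)f/C = k*(k + 3)**2/4, so s_k = R(k)·t_k = k*(k + 3)/(2*(k + 1)*(k + 2)).
Verify: 2/(k**3 + 6*k**2 + 11*k + 6) matches t_k.
s_(n+1) = (n**2 + 5*n + 4)/(2*(n**2 + 5*n + 6)) and s_(0) = 0, so S(n) = (n**2 + 5*n + 4)/(2*(n**2 + 5*n + 6)).

S(n) = \frac{n^{2} + 5 n + 4}{2 \left(n^{2} + 5 n + 6\right)}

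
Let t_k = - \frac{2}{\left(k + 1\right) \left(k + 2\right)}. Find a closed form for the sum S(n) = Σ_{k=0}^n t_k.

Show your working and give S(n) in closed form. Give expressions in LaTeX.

S(n) = \frac{2 \left(- n - 1\right)}{n + 2}

The ratio is (k + 1)/(k + 3).
Factor: A=k + 1; B=k + 3; C=1.
Key eq: (k + 1)·f(k+1) = (k + 2)·f(k) + (1).
deg f ≤ 1 (via 1,1,0).
Solving with deg f ≤ 1: f(k) = k.
Then R = B(k−1)f/C = k*(k + 2), so s_k = R(k)·t_k = -2*k/(k + 1).
Check: Δs_k = -2/(k**2 + 3*k + 2). ✓
Σ_(k=0)^n t_k = s_(n+1) − s_(0) = (2*(-n - 1)/(n + 2)) − (0), i.e. 2*(-n - 1)/(n + 2).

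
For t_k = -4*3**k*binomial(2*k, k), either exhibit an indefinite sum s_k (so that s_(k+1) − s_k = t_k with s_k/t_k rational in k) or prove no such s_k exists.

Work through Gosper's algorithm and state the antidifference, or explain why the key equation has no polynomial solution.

t_(k+1)/t_k = 6*(2*k + 1)/(k + 1).
So A=12*k + 6 and B=k + 1, with C=1.
f must satisfy (12*k + 6)·f(k+1) − (k)·f(k) = 1.
Bound: deg f ≤ -1.
d = -1 < 0 ⇒ no nonzero polynomial f; not summable.

no hypergeometric antidifference exists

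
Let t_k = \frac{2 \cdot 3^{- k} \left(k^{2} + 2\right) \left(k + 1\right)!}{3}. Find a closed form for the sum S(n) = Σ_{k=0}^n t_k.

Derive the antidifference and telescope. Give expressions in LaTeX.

Ratio r(k) = (k + 2)*((k + 1)**2 + 2)/(3*(k**2 + 2)).
Normal form (A,B,C) = (k/3 + 2/3, 1, k**2 + 2).
Set up (k/3 + 2/3)·f(k+1) − (1)·f(k) − (k**2 + 2) = 0.
deg f ≤ 1 (via 1,0,2).
A polynomial solution: f(k) = 3*k.
R(k) = B(k−1)·f(k)/C(k) = 3*k/(k**2 + 2); s_k = R·t_k = 2*k*factorial(k + 1)/3**k.
s_(k+1) − s_k = 2*(k**2 + 2)*factorial(k + 1)/(3*3**k) = t_k.
Telescope: S(n) = s_(n+1) − s_(0) = 2*3**(-n - 1)*(n + 1)*factorial(n + 2) − (0) = 2*3**(-n - 1)*(n + 1)*factorial(n + 2).

S(n) = 2 \cdot 3^{- n - 1} \left(n + 1\right) \left(n + 2\right)!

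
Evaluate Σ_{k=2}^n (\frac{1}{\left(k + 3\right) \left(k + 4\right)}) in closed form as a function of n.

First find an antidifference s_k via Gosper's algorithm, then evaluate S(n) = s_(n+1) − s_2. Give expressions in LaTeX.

S(n) = \frac{n - 1}{5 \left(n + 4\right)}

Ratio r(k) = (k + 3)/(k + 5).
Gosper form: A/B · C(k+1)/C(k) with A=k + 3, B=k + 5, C=1.
Solve (k + 3)·f(k+1) − (k + 4)·f(k) = 1.
d = 1 from the (1,1,0) case.
A polynomial solution: f(k) = k/3.
Certificate R = B(k−1)f/C = k*(k + 4)/3 gives s_k = k/(3*(k + 3)).
Verify: 1/(k**2 + 7*k + 12) matches t_k.
s_(n+1) = (n + 1)/(3*(n + 4)) and s_(2) = 2/15, so S(n) = (n - 1)/(5*(n + 4)).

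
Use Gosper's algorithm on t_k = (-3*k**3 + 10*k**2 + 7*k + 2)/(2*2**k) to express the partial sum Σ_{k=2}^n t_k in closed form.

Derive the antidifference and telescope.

S(n) = (-10*2**n + 3*n**3 + 8*n**2 + 7*n + 2)/(2*2**n)

Step 1: r(k) = (3*k**3 - k**2 - 18*k - 16)/(2*(3*k**3 - 10*k**2 - 7*k - 2)).
Gosper form: A/B · C(k+1)/C(k) with A=1/2, B=1, C=k**3 - 10*k**2/3 - 7*k/3 - 2/3.
f must satisfy (1/2)·f(k+1) − (1)·f(k) = k**3 - 10*k**2/3 - 7*k/3 - 2/3.
d = 3 from the (0,0,3) case.
Solve for f: f(k) = -2*k**2*(3*k - 1)/3 (degree 3 ≤ 3).
Certificate R = B(k−1)f/C = -2*k**2*(3*k - 1)/(3*k**3 - 10*k**2 - 7*k - 2) gives s_k = k**2*(3*k - 1)/2**k.
s_(k+1) − s_k = (-3*k**3 + 10*k**2 + 7*k + 2)/(2*2**k) = t_k.
Evaluate: s_(n+1) = 2**(-n - 1)*(3*n**3 + 8*n**2 + 7*n + 2); subtract s_(2) = 5 ⇒ S(n) = (-10*2**n + 3*n**3 + 8*n**2 + 7*n + 2)/(2*2**n).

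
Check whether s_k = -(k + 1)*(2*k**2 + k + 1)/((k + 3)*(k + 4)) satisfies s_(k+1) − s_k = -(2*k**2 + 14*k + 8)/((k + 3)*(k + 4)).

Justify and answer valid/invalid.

Invalid: residual 3*(13*k + 7)/(k**3 + 12*k**2 + 47*k + 60) ≠ 0.

s_(k+1) = -(k + 2)*(k + 2*(k + 1)**2 + 2)/((k + 4)*(k + 5))
s_(k+1) − s_k = (-2*k**3 - 24*k**2 - 39*k - 19)/(k**3 + 12*k**2 + 47*k + 60)
(s_(k+1) − s_k) − t_k = 3*(13*k + 7)/(k**3 + 12*k**2 + 47*k + 60)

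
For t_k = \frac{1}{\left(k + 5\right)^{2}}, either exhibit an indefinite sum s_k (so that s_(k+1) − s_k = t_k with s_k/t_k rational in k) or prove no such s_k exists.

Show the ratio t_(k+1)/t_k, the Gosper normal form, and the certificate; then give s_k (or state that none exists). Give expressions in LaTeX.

Compute t_(k+1)/t_k: get (k + 5)**2/(k + 6)**2.
Normal form (A,B,C) = (k**2 + 10*k + 25, k**2 + 12*k + 36, 1).
Key eq: (k**2 + 10*k + 25)·f(k+1) = (k**2 + 10*k + 25)·f(k) + (1).
Degrees (2,2,0) ⇒ d ≤ 0.
Put f(k) = c0: A·f(k+1) − B(k−1)·f(k) − C = -1; need -1 = 0 — inconsistent ⇒ no f, not summable.

no hypergeometric antidifference exists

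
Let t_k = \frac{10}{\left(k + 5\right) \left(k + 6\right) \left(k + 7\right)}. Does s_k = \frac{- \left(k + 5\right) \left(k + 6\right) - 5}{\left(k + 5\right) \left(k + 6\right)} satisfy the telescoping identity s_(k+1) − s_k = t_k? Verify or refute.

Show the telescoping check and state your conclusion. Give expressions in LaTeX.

Valid: the claim telescopes to t_k.

s_(k+1) = (-(k + 6)*(k + 7) - 5)/((k + 6)*(k + 7))
s_(k+1) − s_k = 10/(k**3 + 18*k**2 + 107*k + 210)
(s_(k+1) − s_k) − t_k = 0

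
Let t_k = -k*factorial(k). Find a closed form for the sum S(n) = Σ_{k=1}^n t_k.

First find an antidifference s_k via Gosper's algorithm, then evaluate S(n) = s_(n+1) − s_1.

r(k) = (k + 1)**2/k after simplifying.
Factor: A=k + 1; B=1; C=k.
Set up (k + 1)·f(k+1) − (1)·f(k) − (k) = 0.
deg f ≤ 0 (via 1,0,1).
A polynomial solution: f(k) = 1.
So s_k = (B(k−1)f/C)·t_k = (1/k)·t_k = -factorial(k).
Δs = -k*factorial(k), as required.
Σ_(k=1)^n t_k = s_(n+1) − s_(1) = (-factorial(n + 1)) − (-1), i.e. -n*factorial(n) - factorial(n) + 1.

S(n) = -n*factorial(n) - factorial(n) + 1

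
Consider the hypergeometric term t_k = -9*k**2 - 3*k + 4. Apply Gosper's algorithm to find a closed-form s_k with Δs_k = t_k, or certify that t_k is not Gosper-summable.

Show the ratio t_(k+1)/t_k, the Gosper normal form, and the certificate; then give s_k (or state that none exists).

t_(k+1)/t_k = (9*k**2 + 21*k + 8)/(9*k**2 + 3*k - 4).
Take A(k)=1, B(k)=1, C(k)=k**2 + k/3 - 4/9.
Solve (1)·f(k+1) − (1)·f(k) = k**2 + k/3 - 4/9.
deg f ≤ 3 (via 0,0,2).
Solve for f: f(k) = k*(3*k**2 - 3*k - 4)/9 (degree 3 ≤ 3).
Certificate R = B(k−1)f/C = k*(3*k**2 - 3*k - 4)/(9*k**2 + 3*k - 4) gives s_k = k*(-3*k**2 + 3*k + 4).
s_(k+1) − s_k = -9*k**2 - 3*k + 4 = t_k.

s_k = k*(-3*k**2 + 3*k + 4)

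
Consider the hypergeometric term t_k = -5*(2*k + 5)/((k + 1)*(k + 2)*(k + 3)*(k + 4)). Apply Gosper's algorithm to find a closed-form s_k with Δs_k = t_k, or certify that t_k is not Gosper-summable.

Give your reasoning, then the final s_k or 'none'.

s_k = 5*k*(-k - 4)/(3*(k**2 + 4*k + 3))

Ratio r(k) = (k + 1)*(2*k + 7)/((k + 5)*(2*k + 5)).
A = k + 1, B = k + 5, C = k + 5/2.
Solve (k + 1)·f(k+1) − (k + 4)·f(k) = k + 5/2.
Bound: deg f ≤ 3.
Coefficient equations give f(k) = k*(k + 2)*(k + 4)/6.
Then R = B(k−1)f/C = k*(k + 2)*(k + 4)**2/(3*(2*k + 5)), so s_k = R(k)·t_k = 5*k*(-k - 4)/(3*(k**2 + 4*k + 3)).
Check: Δs_k = 5*(-2*k - 5)/(k**4 + 10*k**3 + 35*k**2 + 50*k + 24). ✓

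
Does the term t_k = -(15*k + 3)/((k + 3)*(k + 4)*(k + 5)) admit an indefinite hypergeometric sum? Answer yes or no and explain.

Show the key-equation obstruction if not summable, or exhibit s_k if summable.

Yes. s_k = -k*(2*k - 1)/((k + 3)*(k + 4)).

Step 1: r(k) = (k + 3)*(5*k + 6)/((k + 6)*(5*k + 1)).
Normal form (A,B,C) = (k + 3, k + 6, k + 1/5).
f must satisfy (k + 3)·f(k+1) − (k + 5)·f(k) = k + 1/5.
From deg A=1, deg B=1, deg C=1: d=2.
Solving with deg f ≤ 2: f(k) = k*(2*k - 1)/15.
So s_k = (B(k−1)f/C)·t_k = (k*(k + 5)*(2*k - 1)/(3*(5*k + 1)))·t_k = -k*(2*k - 1)/((k + 3)*(k + 4)).
s_(k+1) − s_k = 3*(-5*k - 1)/(k**3 + 12*k**2 + 47*k + 60) = t_k.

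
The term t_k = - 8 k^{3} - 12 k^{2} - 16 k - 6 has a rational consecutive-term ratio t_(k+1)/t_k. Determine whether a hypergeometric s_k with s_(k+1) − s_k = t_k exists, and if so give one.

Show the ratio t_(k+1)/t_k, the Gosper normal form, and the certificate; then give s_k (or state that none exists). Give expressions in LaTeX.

s_k = 2 k^{2} \left(- k^{2} - 2\right)

Ratio r(k) = (4*k**3 + 18*k**2 + 32*k + 21)/(4*k**3 + 6*k**2 + 8*k + 3).
Take A(k)=1, B(k)=1, C(k)=k**3 + 3*k**2/2 + 2*k + 3/4.
f must satisfy (1)·f(k+1) − (1)·f(k) = k**3 + 3*k**2/2 + 2*k + 3/4.
Bound: deg f ≤ 4.
Match coefficients ⇒ f(k) = k**2*(k**2 + 2)/4.
Then R = B(k−1)f/C = k**2*(k**2 + 2)/((2*k + 1)*(2*k**2 + 2*k + 3)), so s_k = R(k)·t_k = 2*k**2*(-k**2 - 2).
Verify: -8*k**3 - 12*k**2 - 16*k - 6 matches t_k.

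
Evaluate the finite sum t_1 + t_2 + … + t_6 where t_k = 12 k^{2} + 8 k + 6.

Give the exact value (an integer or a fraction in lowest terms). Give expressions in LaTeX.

Ratio r(k) = (6*k**2 + 16*k + 13)/(6*k**2 + 4*k + 3).
Gosper form: A/B · C(k+1)/C(k) with A=1, B=1, C=k**2 + 2*k/3 + 1/2.
Need (1)·f(k+1) − (1)·f(k) = k**2 + 2*k/3 + 1/2.
deg f ≤ 3 (via 0,0,2).
A polynomial solution: f(k) = k*(2*k**2 - k + 2)/6.
R(k) = B(k−1)·f(k)/C(k) = k*(2*k**2 - k + 2)/(6*k**2 + 4*k + 3); s_k = R·t_k = 2*k*(2*k**2 - k + 2).
Δs = 12*k**2 + 8*k + 6, as required.
Telescoping: Σ = s_(7) − s_(1) = 1302 − (6) = 1296.

Σ = 1296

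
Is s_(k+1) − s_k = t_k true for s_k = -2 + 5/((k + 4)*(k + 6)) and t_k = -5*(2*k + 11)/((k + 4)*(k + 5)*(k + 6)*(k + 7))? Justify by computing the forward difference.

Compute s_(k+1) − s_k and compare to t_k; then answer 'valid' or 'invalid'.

s_(k+1) = -2 + 5/((k + 5)*(k + 7))
s_(k+1) − s_k = 5*(-2*k - 11)/(k**4 + 22*k**3 + 179*k**2 + 638*k + 840)
(s_(k+1) − s_k) − t_k = 0

Valid — Δs_k = t_k.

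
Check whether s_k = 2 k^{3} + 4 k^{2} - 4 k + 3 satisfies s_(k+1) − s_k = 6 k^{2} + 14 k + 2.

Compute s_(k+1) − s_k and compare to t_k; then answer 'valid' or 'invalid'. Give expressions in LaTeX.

valid (s_(k+1) − s_k reduces to t_k)

s_(k+1) = 2*k**3 + 10*k**2 + 10*k + 5
s_(k+1) − s_k = 6*k**2 + 14*k + 2
(s_(k+1) − s_k) − t_k = 0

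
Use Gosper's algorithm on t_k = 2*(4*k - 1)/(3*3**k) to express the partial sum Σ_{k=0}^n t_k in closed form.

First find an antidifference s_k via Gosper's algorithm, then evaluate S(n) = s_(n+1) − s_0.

The ratio is (4*k + 3)/(3*(4*k - 1)).
Take A(k)=1/3, B(k)=1, C(k)=k - 1/4.
f must satisfy (1/3)·f(k+1) − (1)·f(k) = k - 1/4.
Degrees (0,0,1) ⇒ d ≤ 1.
A polynomial solution: f(k) = -3*(4*k + 1)/8.
So s_k = (B(k−1)f/C)·t_k = (-3*(4*k + 1)/(2*(4*k - 1)))·t_k = (-4*k - 1)/3**k.
s_(k+1) − s_k = 2*(4*k - 1)/(3*3**k) = t_k.
Evaluate: s_(n+1) = 3**(-n - 1)*(-4*n - 5); subtract s_(0) = -1 ⇒ S(n) = 3**(-n - 1)*(3**(n + 1) - 4*n - 5).

S(n) = 3**(-n - 1)*(3**(n + 1) - 4*n - 5)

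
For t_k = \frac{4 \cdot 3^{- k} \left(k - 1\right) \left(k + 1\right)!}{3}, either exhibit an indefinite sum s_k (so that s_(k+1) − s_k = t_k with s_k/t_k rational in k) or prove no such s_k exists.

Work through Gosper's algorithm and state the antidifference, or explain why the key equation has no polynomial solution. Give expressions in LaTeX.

s_k = 4 \cdot 3^{- k} \left(k + 1\right)!

Step 1: r(k) = k*(k + 2)/(3*(k - 1)).
A = k/3 + 2/3, B = 1, C = k - 1.
Solve (k/3 + 2/3)·f(k+1) − (1)·f(k) = k - 1.
deg f ≤ 0 (via 1,0,1).
Solving with deg f ≤ 0: f(k) = 3.
So s_k = (B(k−1)f/C)·t_k = (3/(k - 1))·t_k = 4*factorial(k + 1)/3**k.
s_(k+1) − s_k = 4*(k - 1)*factorial(k + 1)/(3*3**k) = t_k.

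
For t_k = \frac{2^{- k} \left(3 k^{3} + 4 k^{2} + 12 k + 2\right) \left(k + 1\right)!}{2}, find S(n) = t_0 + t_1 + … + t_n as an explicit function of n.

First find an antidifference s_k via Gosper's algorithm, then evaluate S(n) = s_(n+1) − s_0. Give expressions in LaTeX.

S(n) = 2^{- n - 1} \left(2^{n + 1} + 3 n^{4} n! + 13 n^{3} n! + 18 n^{2} n! + 8 n n!\right)

The ratio is (3*k**4 + 19*k**3 + 55*k**2 + 79*k + 42)/(2*(3*k**3 + 4*k**2 + 12*k + 2)).
Take A(k)=k/2 + 1, B(k)=1, C(k)=k**3 + 4*k**2/3 + 4*k + 2/3.
Set up (k/2 + 1)·f(k+1) − (1)·f(k) − (k**3 + 4*k**2/3 + 4*k + 2/3) = 0.
d = 2 from the (1,0,3) case.
Coefficient equations give f(k) = 2*(k - 1)*(3*k + 1)/3.
So s_k = (B(k−1)f/C)·t_k = (2*(k - 1)*(3*k + 1)/(3*k**3 + 4*k**2 + 12*k + 2))·t_k = (k - 1)*(3*k + 1)*factorial(k + 1)/2**k.
Δs = (3*k**3 + 4*k**2 + 12*k + 2)*factorial(k + 1)/(2*2**k), as required.
Evaluate: s_(n+1) = 2**(-n - 1)*n*(3*n + 4)*factorial(n + 2); subtract s_(0) = -1 ⇒ S(n) = 2**(-n - 1)*(2**(n + 1) + 3*n**4*factorial(n) + 13*n**3*factorial(n) + 18*n**2*factorial(n) + 8*n*factorial(n)).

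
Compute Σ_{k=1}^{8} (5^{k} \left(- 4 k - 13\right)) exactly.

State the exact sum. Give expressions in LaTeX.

Σ = -21484360

t_(k+1)/t_k = 5*(4*k + 17)/(4*k + 13).
A = 5, B = 1, C = k + 13/4.
Need (5)·f(k+1) − (1)·f(k) = k + 13/4.
Degrees (0,0,1) ⇒ d ≤ 1.
A polynomial solution: f(k) = (k + 2)/4.
Then R = B(k−1)f/C = (k + 2)/(4*k + 13), so s_k = R(k)·t_k = 5**k*(-k - 2).
Check: Δs_k = 5**k*(-4*k - 13). ✓
Telescoping: Σ = s_(9) − s_(1) = -21484375 − (-15) = -21484360.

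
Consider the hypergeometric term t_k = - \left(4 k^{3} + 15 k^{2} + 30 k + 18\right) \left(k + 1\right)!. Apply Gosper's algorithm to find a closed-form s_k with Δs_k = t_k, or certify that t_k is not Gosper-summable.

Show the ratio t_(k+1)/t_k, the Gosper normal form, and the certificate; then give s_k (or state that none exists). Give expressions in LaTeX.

s_k = - \left(4 k^{2} + 3 k + 4\right) \left(k + 1\right)!

Step 1: r(k) = (4*k**4 + 35*k**3 + 126*k**2 + 211*k + 134)/(4*k**3 + 15*k**2 + 30*k + 18).
Gosper form: A/B · C(k+1)/C(k) with A=k + 2, B=1, C=k**3 + 15*k**2/4 + 15*k/2 + 9/2.
Key eq: (k + 2)·f(k+1) = (1)·f(k) + (k**3 + 15*k**2/4 + 15*k/2 + 9/2).
deg f ≤ 2 (via 1,0,3).
Match coefficients ⇒ f(k) = (4*k**2 + 3*k + 4)/4.
Certificate R = B(k−1)f/C = (4*k**2 + 3*k + 4)/(4*k**3 + 15*k**2 + 30*k + 18) gives s_k = -(4*k**2 + 3*k + 4)*factorial(k + 1).
Δs = -(4*k**3 + 15*k**2 + 30*k + 18)*factorial(k + 1), as required.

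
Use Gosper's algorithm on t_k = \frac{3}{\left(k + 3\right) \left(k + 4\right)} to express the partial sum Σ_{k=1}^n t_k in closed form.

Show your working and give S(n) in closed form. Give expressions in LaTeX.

Compute t_(k+1)/t_k: get (k + 3)/(k + 5).
Gosper form: A/B · C(k+1)/C(k) with A=k + 3, B=k + 5, C=1.
Set up (k + 3)·f(k+1) − (k + 4)·f(k) − (1) = 0.
From deg A=1, deg B=1, deg C=0: d=1.
Solve for f: f(k) = k/3 (degree 1 ≤ 1).
So s_k = (B(k−1)f/C)·t_k = (k*(k + 4)/3)·t_k = k/(k + 3).
s_(k+1) − s_k = 3/(k**2 + 7*k + 12) = t_k.
Σ_(k=1)^n t_k = s_(n+1) − s_(1) = ((n + 1)/(n + 4)) − (1/4), i.e. 3*n/(4*(n + 4)).

S(n) = \frac{3 n}{4 \left(n + 4\right)}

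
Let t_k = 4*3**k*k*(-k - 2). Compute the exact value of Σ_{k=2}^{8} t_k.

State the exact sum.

Σ = -2834316

Ratio r(k) = 3*(k + 1)*(k + 3)/(k*(k + 2)).
Take A(k)=3, B(k)=1, C(k)=k**2 + 2*k.
Set up (3)·f(k+1) − (1)·f(k) − (k**2 + 2*k) = 0.
Degrees (0,0,2) ⇒ d ≤ 2.
A polynomial solution: f(k) = k*(k - 1)/2.
Certificate R = B(k−1)f/C = (k - 1)/(2*(k + 2)) gives s_k = 2*3**k*k*(1 - k).
s_(k+1) − s_k = 4*3**k*k*(-k - 2) = t_k.
Telescoping: Σ = s_(9) − s_(2) = -2834352 − (-36) = -2834316.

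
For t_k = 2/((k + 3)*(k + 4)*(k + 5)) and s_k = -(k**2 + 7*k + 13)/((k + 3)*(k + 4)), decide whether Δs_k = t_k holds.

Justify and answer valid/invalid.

valid; difference matches t_k

s_(k+1) = (-7*k - (k + 1)**2 - 20)/((k + 4)*(k + 5))
s_(k+1) − s_k = 2/(k**3 + 12*k**2 + 47*k + 60)
(s_(k+1) − s_k) − t_k = 0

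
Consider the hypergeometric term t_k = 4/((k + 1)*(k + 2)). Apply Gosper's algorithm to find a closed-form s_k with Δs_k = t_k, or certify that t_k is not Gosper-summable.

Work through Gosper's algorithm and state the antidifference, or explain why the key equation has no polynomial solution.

t_(k+1)/t_k = (k + 1)/(k + 3).
Gosper form: A/B · C(k+1)/C(k) with A=k + 1, B=k + 3, C=1.
f must satisfy (k + 1)·f(k+1) − (k + 2)·f(k) = 1.
d = 1 from the (1,1,0) case.
Solve for f: f(k) = k (degree 1 ≤ 1).
So s_k = (B(k−1)f/C)·t_k = (k*(k + 2))·t_k = 4*k/(k + 1).
Check: Δs_k = 4/(k**2 + 3*k + 2). ✓

s_k = 4*k/(k + 1)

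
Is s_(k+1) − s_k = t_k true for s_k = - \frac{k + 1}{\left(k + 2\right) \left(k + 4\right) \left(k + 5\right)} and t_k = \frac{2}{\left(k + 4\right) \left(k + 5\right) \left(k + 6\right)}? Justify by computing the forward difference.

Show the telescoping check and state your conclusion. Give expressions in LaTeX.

Invalid: residual \frac{- 3 k - 10}{k^{5} + 20 k^{4} + 155 k^{3} + 580 k^{2} + 1044 k + 720} ≠ 0.

s_(k+1) = (-k - 2)/((k + 3)*(k + 5)*(k + 6))
s_(k+1) − s_k = (2*k**2 + 7*k + 2)/(k**5 + 20*k**4 + 155*k**3 + 580*k**2 + 1044*k + 720)
(s_(k+1) − s_k) − t_k = (-3*k - 10)/(k**5 + 20*k**4 + 155*k**3 + 580*k**2 + 1044*k + 720)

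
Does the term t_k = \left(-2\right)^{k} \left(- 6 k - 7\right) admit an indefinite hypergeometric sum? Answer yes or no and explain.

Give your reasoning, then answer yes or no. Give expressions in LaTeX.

Ratio r(k) = 2*(-6*k - 13)/(6*k + 7).
Normal form (A,B,C) = (-2, 1, k + 7/6).
Solve (-2)·f(k+1) − (1)·f(k) = k + 7/6.
Degrees (0,0,1) ⇒ d ≤ 1.
A polynomial solution: f(k) = -(2*k + 1)/6.
So s_k = (B(k−1)f/C)·t_k = (-(2*k + 1)/(6*k + 7))·t_k = (-2)**k*(2*k + 1).
Verify: (-2)**k*(-6*k - 7) matches t_k.

Yes. s_k = \left(-2\right)^{k} \left(2 k + 1\right).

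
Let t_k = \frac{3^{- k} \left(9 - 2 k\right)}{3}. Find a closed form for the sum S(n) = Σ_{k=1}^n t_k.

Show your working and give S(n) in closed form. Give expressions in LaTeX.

t_(k+1)/t_k = (2*k - 7)/(3*(2*k - 9)).
Gosper form: A/B · C(k+1)/C(k) with A=1/3, B=1, C=k - 9/2.
Need (1/3)·f(k+1) − (1)·f(k) = k - 9/2.
d = 1 from the (0,0,1) case.
Coefficient equations give f(k) = -3*(k - 4)/2.
So s_k = (B(k−1)f/C)·t_k = (-3*(k - 4)/(2*k - 9))·t_k = (k - 4)/3**k.
s_(k+1) − s_k = (9 - 2*k)/(3*3**k) = t_k.
s_(n+1) = 3**(-n - 1)*(n - 3) and s_(1) = -1, so S(n) = 3**(-n - 1)*(3**(n + 1) + n - 3).

S(n) = 3^{- n - 1} \left(3^{n + 1} + n - 3\right)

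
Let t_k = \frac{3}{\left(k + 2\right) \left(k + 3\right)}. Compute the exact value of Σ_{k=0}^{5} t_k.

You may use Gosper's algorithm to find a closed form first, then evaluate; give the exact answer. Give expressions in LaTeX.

Σ = 9/8

t_(k+1)/t_k = (k + 2)/(k + 4).
A = k + 2, B = k + 4, C = 1.
Need (k + 2)·f(k+1) − (k + 3)·f(k) = 1.
Degrees (1,1,0) ⇒ d ≤ 1.
Solve for f: f(k) = k/2 (degree 1 ≤ 1).
Then R = B(k−1)f/C = k*(k + 3)/2, so s_k = R(k)·t_k = 3*k/(2*(k + 2)).
s_(k+1) − s_k = 3/(k**2 + 5*k + 6) = t_k.
Telescoping: Σ = s_(6) − s_(0) = 9/8 − (0) = 9/8.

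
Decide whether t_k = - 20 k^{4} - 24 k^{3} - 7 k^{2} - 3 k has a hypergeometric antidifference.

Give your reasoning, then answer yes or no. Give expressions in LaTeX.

The ratio is (20*k**3 + 84*k**2 + 115*k + 54)/(k*(20*k**2 + 4*k + 3)).
Take A(k)=1, B(k)=1, C(k)=k**4 + 6*k**3/5 + 7*k**2/20 + 3*k/20.
Need (1)·f(k+1) − (1)·f(k) = k**4 + 6*k**3/5 + 7*k**2/20 + 3*k/20.
d = 5 from the (0,0,4) case.
Solve for f: f(k) = k*(k - 1)*(k + 1)*(2*k - 1)**2/20 (degree 5 ≤ 5).
R(k) = B(k−1)·f(k)/C(k) = (k - 1)*(2*k - 1)**2/(20*k**2 + 4*k + 3); s_k = R·t_k = k*(-4*k**4 + 4*k**3 + 3*k**2 - 4*k + 1).
Verify: k*(-20*k**3 - 24*k**2 - 7*k - 3) matches t_k.

Yes. s_k = k \left(- 4 k^{4} + 4 k^{3} + 3 k^{2} - 4 k + 1\right).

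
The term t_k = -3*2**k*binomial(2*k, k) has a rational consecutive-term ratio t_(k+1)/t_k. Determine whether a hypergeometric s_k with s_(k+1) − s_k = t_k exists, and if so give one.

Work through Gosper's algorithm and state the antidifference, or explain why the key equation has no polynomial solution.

no hypergeometric antidifference exists

r(k) = 4*(2*k + 1)/(k + 1) after simplifying.
A = 8*k + 4, B = k + 1, C = 1.
Solve (8*k + 4)·f(k+1) − (k)·f(k) = 1.
d = -1 from the (1,1,0) case.
Bound -1 < 0, so the key equation has no polynomial solution.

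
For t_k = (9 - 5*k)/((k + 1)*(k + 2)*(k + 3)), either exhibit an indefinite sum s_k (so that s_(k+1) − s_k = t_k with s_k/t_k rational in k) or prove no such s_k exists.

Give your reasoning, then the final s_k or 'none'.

s_k = k*(k + 8)/((k + 1)*(k + 2))

Step 1: r(k) = (k + 1)*(5*k - 4)/((k + 4)*(5*k - 9)).
Gosper form: A/B · C(k+1)/C(k) with A=k + 1, B=k + 4, C=k - 9/5.
Solve (k + 1)·f(k+1) − (k + 3)·f(k) = k - 9/5.
deg f ≤ 2 (via 1,1,1).
Solve for f: f(k) = -k*(k + 8)/5 (degree 2 ≤ 2).
Get s_k = R·t_k = k*(k + 8)/((k + 1)*(k + 2)) with R(k) = B(k−1)f(k)/C(k) = -k*(k + 3)*(k + 8)/(5*k - 9).
Check: Δs_k = (9 - 5*k)/(k**3 + 6*k**2 + 11*k + 6). ✓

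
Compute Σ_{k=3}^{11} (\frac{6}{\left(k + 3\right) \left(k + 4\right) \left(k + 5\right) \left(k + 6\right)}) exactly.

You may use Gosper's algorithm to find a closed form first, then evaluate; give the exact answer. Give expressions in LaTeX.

Σ = 13/2380

Compute t_(k+1)/t_k: get (k + 3)/(k + 7).
Factor: A=k + 3; B=k + 7; C=1.
Key eq: (k + 3)·f(k+1) = (k + 6)·f(k) + (1).
Degrees (1,1,0) ⇒ d ≤ 3.
Coefficient equations give f(k) = k*(k**2 + 12*k + 47)/180.
Then R = B(k−1)f/C = k*(k + 6)*(k**2 + 12*k + 47)/180, so s_k = R(k)·t_k = k*(k**2 + 12*k + 47)/(30*(k + 3)*(k + 4)*(k + 5)).
Verify: 6/(k**4 + 18*k**3 + 119*k**2 + 342*k + 360) matches t_k.
Σ_(k=3)^(11) t_k = s_(12) − s_(3) = 67/2040 − (23/840) = 13/2380.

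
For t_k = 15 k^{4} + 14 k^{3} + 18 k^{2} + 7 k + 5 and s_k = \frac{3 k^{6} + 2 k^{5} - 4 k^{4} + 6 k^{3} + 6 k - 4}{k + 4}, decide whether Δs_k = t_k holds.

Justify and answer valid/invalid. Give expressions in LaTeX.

s_(k+1) = (3*k**6 + 20*k**5 + 51*k**4 + 70*k**3 + 59*k**2 + 36*k + 9)/(k + 5)
s_(k+1) − s_k = (15*k**6 + 125*k**5 + 288*k**4 + 309*k**3 + 266*k**2 + 127*k + 56)/(k**2 + 9*k + 20)
(s_(k+1) − s_k) − t_k = 2*(-12*k**5 - 78*k**4 - 70*k**3 - 81*k**2 - 29*k - 22)/(k**2 + 9*k + 20)

Invalid: residual \frac{2 \left(- 12 k^{5} - 78 k^{4} - 70 k^{3} - 81 k^{2} - 29 k - 22\right)}{k^{2} + 9 k + 20} ≠ 0.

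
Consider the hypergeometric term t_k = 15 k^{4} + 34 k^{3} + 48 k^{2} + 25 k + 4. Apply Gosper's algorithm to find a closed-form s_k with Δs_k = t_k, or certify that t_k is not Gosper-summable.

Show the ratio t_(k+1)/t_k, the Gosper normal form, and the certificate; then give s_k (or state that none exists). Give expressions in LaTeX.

s_k = k \left(3 k^{4} + k^{3} + 4 k^{2} - 3 k - 1\right)

Step 1: r(k) = (15*k**4 + 94*k**3 + 240*k**2 + 283*k + 126)/(15*k**4 + 34*k**3 + 48*k**2 + 25*k + 4).
Take A(k)=1, B(k)=1, C(k)=k**4 + 34*k**3/15 + 16*k**2/5 + 5*k/3 + 4/15.
Set up (1)·f(k+1) − (1)·f(k) − (k**4 + 34*k**3/15 + 16*k**2/5 + 5*k/3 + 4/15) = 0.
deg f ≤ 5 (via 0,0,4).
Solving with deg f ≤ 5: f(k) = k*(3*k**4 + k**3 + 4*k**2 - 3*k - 1)/15.
So s_k = (B(k−1)f/C)·t_k = (k*(3*k**4 + k**3 + 4*k**2 - 3*k - 1)/(15*k**4 + 34*k**3 + 48*k**2 + 25*k + 4))·t_k = k*(3*k**4 + k**3 + 4*k**2 - 3*k - 1).
Verify: 15*k**4 + 34*k**3 + 48*k**2 + 25*k + 4 matches t_k.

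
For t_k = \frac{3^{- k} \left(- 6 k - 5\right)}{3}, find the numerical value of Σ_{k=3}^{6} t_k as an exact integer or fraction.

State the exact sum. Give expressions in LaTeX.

Ratio r(k) = (6*k + 11)/(3*(6*k + 5)).
Take A(k)=1/3, B(k)=1, C(k)=k + 5/6.
f must satisfy (1/3)·f(k+1) − (1)·f(k) = k + 5/6.
d = 1 from the (0,0,1) case.
Coefficient equations give f(k) = -(3*k + 4)/2.
Certificate R = B(k−1)f/C = -3*(3*k + 4)/(6*k + 5) gives s_k = (3*k + 4)/3**k.
Δs = (-6*k - 5)/(3*3**k), as required.
Evaluate s at k=7 and k=3: 25/2187 and 13/27; difference -1028/2187.

Σ = -1028/2187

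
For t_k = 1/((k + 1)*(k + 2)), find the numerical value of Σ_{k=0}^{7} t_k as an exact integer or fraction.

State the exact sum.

Σ = 8/9

Ratio r(k) = (k + 1)/(k + 3).
Gosper form: A/B · C(k+1)/C(k) with A=k + 1, B=k + 3, C=1.
Key eq: (k + 1)·f(k+1) = (k + 2)·f(k) + (1).
deg f ≤ 1 (via 1,1,0).
Match coefficients ⇒ f(k) = k.
Then R = B(k−1)f/C = k*(k + 2), so s_k = R(k)·t_k = k/(k + 1).
Verify: 1/(k**2 + 3*k + 2) matches t_k.
Σ_(k=0)^(7) t_k = s_(8) − s_(0) = 8/9 − (0) = 8/9.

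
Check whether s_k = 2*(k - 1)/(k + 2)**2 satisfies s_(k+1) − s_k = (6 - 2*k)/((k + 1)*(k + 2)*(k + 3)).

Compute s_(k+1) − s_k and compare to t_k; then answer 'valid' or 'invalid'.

Invalid: residual 2*(2*k**2 + k - 9)/(k**5 + 11*k**4 + 47*k**3 + 97*k**2 + 96*k + 36) ≠ 0.

s_(k+1) = 2*k/(k + 3)**2
s_(k+1) − s_k = 2*k/(k + 3)**2 - 2*k/(k + 2)**2 + 2/(k + 2)**2
(s_(k+1) − s_k) − t_k = 2*(2*k**2 + k - 9)/(k**5 + 11*k**4 + 47*k**3 + 97*k**2 + 96*k + 36)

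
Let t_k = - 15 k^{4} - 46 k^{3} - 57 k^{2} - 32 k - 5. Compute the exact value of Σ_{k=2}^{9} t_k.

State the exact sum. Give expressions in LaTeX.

t_(k+1)/t_k = (15*k**4 + 106*k**3 + 285*k**2 + 344*k + 155)/(15*k**4 + 46*k**3 + 57*k**2 + 32*k + 5).
Normal form (A,B,C) = (1, 1, k**4 + 46*k**3/15 + 19*k**2/5 + 32*k/15 + 1/3).
Set up (1)·f(k+1) − (1)·f(k) − (k**4 + 46*k**3/15 + 19*k**2/5 + 32*k/15 + 1/3) = 0.
d = 5 from the (0,0,4) case.
Solve for f: f(k) = k*(3*k**4 + 4*k**3 + k**2 - k - 2)/15 (degree 5 ≤ 5).
Certificate R = B(k−1)f/C = k*(3*k**4 + 4*k**3 + k**2 - k - 2)/(15*k**4 + 46*k**3 + 57*k**2 + 32*k + 5) gives s_k = k*(-3*k**4 - 4*k**3 - k**2 + k + 2).
Verify: -15*k**4 - 46*k**3 - 57*k**2 - 32*k - 5 matches t_k.
Sum = s_(10) − s_(2); s_(10) = -340880, s_(2) = -160 ⇒ -340720.

Σ = -340720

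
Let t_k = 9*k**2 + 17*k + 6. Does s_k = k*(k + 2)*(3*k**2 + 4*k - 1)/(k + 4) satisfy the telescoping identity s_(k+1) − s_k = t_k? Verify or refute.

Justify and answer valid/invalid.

Invalid: residual 2*(-6*k**3 - 49*k**2 - 75*k - 24)/(k**2 + 9*k + 20) ≠ 0.

s_(k+1) = (k + 1)*(k + 3)*(4*k + 3*(k + 1)**2 + 3)/(k + 5)
s_(k+1) − s_k = (9*k**4 + 86*k**3 + 241*k**2 + 244*k + 72)/(k**2 + 9*k + 20)
(s_(k+1) − s_k) − t_k = 2*(-6*k**3 - 49*k**2 - 75*k - 24)/(k**2 + 9*k + 20)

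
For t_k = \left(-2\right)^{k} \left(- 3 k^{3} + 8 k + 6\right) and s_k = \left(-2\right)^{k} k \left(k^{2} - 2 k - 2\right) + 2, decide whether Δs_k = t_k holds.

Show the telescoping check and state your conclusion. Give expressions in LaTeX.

s_(k+1) = 2*(-2)**k*(k + 1)*(2*k - (k + 1)**2 + 4) + 2
s_(k+1) − s_k = (-2)**k*(-3*k**3 + 8*k + 6)
(s_(k+1) − s_k) − t_k = 0

Valid: the claim telescopes to t_k.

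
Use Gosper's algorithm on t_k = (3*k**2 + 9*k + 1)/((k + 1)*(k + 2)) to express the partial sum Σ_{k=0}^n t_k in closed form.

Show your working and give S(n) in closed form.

S(n) = (3*n**2 + 4*n + 1)/(n + 2)

r(k) = (k + 1)*(9*k + 3*(k + 1)**2 + 10)/((k + 3)*(3*k**2 + 9*k + 1)) after simplifying.
Factor: A=k + 1; B=k + 3; C=k**2 + 3*k + 1/3.
Solve (k + 1)·f(k+1) − (k + 2)·f(k) = k**2 + 3*k + 1/3.
Degrees (1,1,2) ⇒ d ≤ 2.
Solve for f: f(k) = k*(3*k - 2)/3 (degree 2 ≤ 2).
Then R = B(k−1)f/C = k*(k + 2)*(3*k - 2)/(3*k**2 + 9*k + 1), so s_k = R(k)·t_k = k*(3*k - 2)/(k + 1).
s_(k+1) − s_k = (3*k**2 + 9*k + 1)/(k**2 + 3*k + 2) = t_k.
Evaluate: s_(n+1) = (3*n**2 + 4*n + 1)/(n + 2); subtract s_(0) = 0 ⇒ S(n) = (3*n**2 + 4*n + 1)/(n + 2).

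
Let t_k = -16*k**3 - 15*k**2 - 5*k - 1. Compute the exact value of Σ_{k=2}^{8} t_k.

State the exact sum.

Σ = -23947

Compute t_(k+1)/t_k: get (16*k**3 + 63*k**2 + 83*k + 37)/(16*k**3 + 15*k**2 + 5*k + 1).
So A=1 and B=1, with C=k**3 + 15*k**2/16 + 5*k/16 + 1/16.
Set up (1)·f(k+1) − (1)·f(k) − (k**3 + 15*k**2/16 + 5*k/16 + 1/16) = 0.
From deg A=0, deg B=0, deg C=3: d=4.
Coefficient equations give f(k) = k*(4*k**3 - 3*k**2 - k + 1)/16.
Certificate R = B(k−1)f/C = k*(4*k**3 - 3*k**2 - k + 1)/(16*k**3 + 15*k**2 + 5*k + 1) gives s_k = k*(-4*k**3 + 3*k**2 + k - 1).
Check: Δs_k = -16*k**3 - 15*k**2 - 5*k - 1. ✓
Sum = s_(9) − s_(2); s_(9) = -23985, s_(2) = -38 ⇒ -23947.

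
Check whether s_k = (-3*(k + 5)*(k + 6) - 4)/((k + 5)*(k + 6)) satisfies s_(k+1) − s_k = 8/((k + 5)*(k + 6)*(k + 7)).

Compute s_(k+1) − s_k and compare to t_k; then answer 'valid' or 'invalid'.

valid; difference matches t_k

s_(k+1) = (-3*(k + 6)*(k + 7) - 4)/((k + 6)*(k + 7))
s_(k+1) − s_k = 8/(k**3 + 18*k**2 + 107*k + 210)
(s_(k+1) − s_k) − t_k = 0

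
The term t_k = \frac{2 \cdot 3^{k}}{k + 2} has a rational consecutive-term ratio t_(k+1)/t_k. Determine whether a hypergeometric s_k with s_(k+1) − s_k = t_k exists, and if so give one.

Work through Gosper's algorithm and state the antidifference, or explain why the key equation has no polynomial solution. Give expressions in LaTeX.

t_(k+1)/t_k = 3*(k + 2)/(k + 3).
Gosper form: A/B · C(k+1)/C(k) with A=3*k + 6, B=k + 3, C=1.
Solve (3*k + 6)·f(k+1) − (k + 2)·f(k) = 1.
deg f ≤ -1 (via 1,1,0).
d = -1 < 0 ⇒ no nonzero polynomial f; not summable.

no hypergeometric antidifference exists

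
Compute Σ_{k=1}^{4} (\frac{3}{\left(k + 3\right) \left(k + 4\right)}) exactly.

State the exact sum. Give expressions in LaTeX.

t_(k+1)/t_k = (k + 3)/(k + 5).
Normal form (A,B,C) = (k + 3, k + 5, 1).
Set up (k + 3)·f(k+1) − (k + 4)·f(k) − (1) = 0.
Bound: deg f ≤ 1.
Solving with deg f ≤ 1: f(k) = k/3.
Then R = B(k−1)f/C = k*(k + 4)/3, so s_k = R(k)·t_k = k/(k + 3).
s_(k+1) − s_k = 3/(k**2 + 7*k + 12) = t_k.
Evaluate s at k=5 and k=1: 5/8 and 1/4; difference 3/8.

Σ = 3/8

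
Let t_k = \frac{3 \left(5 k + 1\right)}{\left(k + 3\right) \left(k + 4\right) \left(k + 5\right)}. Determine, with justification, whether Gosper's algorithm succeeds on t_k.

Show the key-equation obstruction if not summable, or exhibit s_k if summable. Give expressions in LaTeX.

Yes. s_k = \frac{k \left(2 k - 1\right)}{\left(k + 3\right) \left(k + 4\right)}.

The ratio is (k + 3)*(5*k + 6)/((k + 6)*(5*k + 1)).
So A=k + 3 and B=k + 6, with C=k + 1/5.
Set up (k + 3)·f(k+1) − (k + 5)·f(k) − (k + 1/5) = 0.
deg f ≤ 2 (via 1,1,1).
A polynomial solution: f(k) = k*(2*k - 1)/15.
Get s_k = R·t_k = k*(2*k - 1)/((k + 3)*(k + 4)) with R(k) = B(k−1)f(k)/C(k) = k*(k + 5)*(2*k - 1)/(3*(5*k + 1)).
s_(k+1) − s_k = 3*(5*k + 1)/(k**3 + 12*k**2 + 47*k + 60) = t_k.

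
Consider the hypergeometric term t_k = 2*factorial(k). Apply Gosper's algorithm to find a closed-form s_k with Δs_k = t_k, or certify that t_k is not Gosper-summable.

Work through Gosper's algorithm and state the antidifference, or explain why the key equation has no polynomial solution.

Ratio r(k) = k + 1.
Gosper form: A/B · C(k+1)/C(k) with A=k + 1, B=1, C=1.
Need (k + 1)·f(k+1) − (1)·f(k) = 1.
deg f ≤ -1 (via 1,0,0).
Negative degree bound (-1): no f exists, t_k not Gosper-summable.

none (Gosper's algorithm certifies no s_k)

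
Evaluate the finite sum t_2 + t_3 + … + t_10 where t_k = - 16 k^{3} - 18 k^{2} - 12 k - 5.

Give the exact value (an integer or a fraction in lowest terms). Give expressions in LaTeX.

Σ = -55989

Step 1: r(k) = (16*k**3 + 66*k**2 + 96*k + 51)/(16*k**3 + 18*k**2 + 12*k + 5).
Normal form (A,B,C) = (1, 1, k**3 + 9*k**2/8 + 3*k/4 + 5/16).
f must satisfy (1)·f(k+1) − (1)·f(k) = k**3 + 9*k**2/8 + 3*k/4 + 5/16.
Degrees (0,0,3) ⇒ d ≤ 4.
Solving with deg f ≤ 4: f(k) = k*(4*k**3 - 2*k**2 + k + 2)/16.
Certificate R = B(k−1)f/C = k*(4*k**3 - 2*k**2 + k + 2)/(16*k**3 + 18*k**2 + 12*k + 5) gives s_k = k*(-4*k**3 + 2*k**2 - k - 2).
Verify: -16*k**3 - 18*k**2 - 12*k - 5 matches t_k.
Evaluate s at k=11 and k=2: -56045 and -56; difference -55989.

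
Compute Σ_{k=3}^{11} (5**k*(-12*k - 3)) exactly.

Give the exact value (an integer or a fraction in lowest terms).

Σ = -8056639875

Ratio r(k) = 5*(4*k + 5)/(4*k + 1).
Normal form (A,B,C) = (5, 1, k + 1/4).
Set up (5)·f(k+1) − (1)·f(k) − (k + 1/4) = 0.
Degrees (0,0,1) ⇒ d ≤ 1.
Solving with deg f ≤ 1: f(k) = (k - 1)/4.
So s_k = (B(k−1)f/C)·t_k = ((k - 1)/(4*k + 1))·t_k = 3*5**k*(1 - k).
Verify: 5**k*(-12*k - 3) matches t_k.
Sum = s_(12) − s_(3); s_(12) = -8056640625, s_(3) = -750 ⇒ -8056639875.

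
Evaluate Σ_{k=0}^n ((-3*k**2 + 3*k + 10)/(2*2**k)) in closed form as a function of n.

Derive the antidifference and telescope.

The ratio is (3*k**2 + 3*k - 10)/(2*(3*k**2 - 3*k - 10)).
A = 1/2, B = 1, C = k**2 - k - 10/3.
Key eq: (1/2)·f(k+1) = (1)·f(k) + (k**2 - k - 10/3).
Bound: deg f ≤ 2.
A polynomial solution: f(k) = -2*(3*k**2 + 3*k - 4)/3.
R(k) = B(k−1)·f(k)/C(k) = -2*(3*k**2 + 3*k - 4)/(3*k**2 - 3*k - 10); s_k = R·t_k = (3*k**2 + 3*k - 4)/2**k.
Δs = (-3*k**2 + 3*k + 10)/(2*2**k), as required.
s_(n+1) = 2**(-n - 1)*(3*n**2 + 9*n + 2) and s_(0) = -4, so S(n) = 2**(-n - 1)*(2**(n + 3) + 3*n**2 + 9*n + 2).

S(n) = 2**(-n - 1)*(2**(n + 3) + 3*n**2 + 9*n + 2)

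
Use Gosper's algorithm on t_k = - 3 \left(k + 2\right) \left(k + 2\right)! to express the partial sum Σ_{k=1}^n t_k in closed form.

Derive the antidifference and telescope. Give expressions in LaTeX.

S(n) = 18 - 3 \left(n + 3\right)!

r(k) = (k + 3)**2/(k + 2) after simplifying.
Gosper form: A/B · C(k+1)/C(k) with A=k + 3, B=1, C=k + 2.
Solve (k + 3)·f(k+1) − (1)·f(k) = k + 2.
Degrees (1,0,1) ⇒ d ≤ 0.
Solving with deg f ≤ 0: f(k) = 1.
So s_k = (B(k−1)f/C)·t_k = (1/(k + 2))·t_k = -3*factorial(k + 2).
Check: Δs_k = -3*(k + 2)*factorial(k + 2). ✓
s_(n+1) = -3*factorial(n + 3) and s_(1) = -18, so S(n) = 18 - 3*factorial(n + 3).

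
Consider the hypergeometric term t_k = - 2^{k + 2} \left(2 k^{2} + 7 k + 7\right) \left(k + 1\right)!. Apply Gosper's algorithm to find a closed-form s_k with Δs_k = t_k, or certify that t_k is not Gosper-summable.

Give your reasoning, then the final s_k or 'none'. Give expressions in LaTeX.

s_k = - 2^{k + 2} \left(k + 1\right) \left(k + 1\right)!

Ratio r(k) = 2*(2*k**3 + 15*k**2 + 38*k + 32)/(2*k**2 + 7*k + 7).
A = 2*k + 4, B = 1, C = k**2 + 7*k/2 + 7/2.
Solve (2*k + 4)·f(k+1) − (1)·f(k) = k**2 + 7*k/2 + 7/2.
Bound: deg f ≤ 1.
A polynomial solution: f(k) = (k + 1)/2.
Certificate R = B(k−1)f/C = (k + 1)/(2*k**2 + 7*k + 7) gives s_k = -2**(k + 2)*(k + 1)*factorial(k + 1).
Check: Δs_k = -2**(k + 2)*(2*k**2 + 7*k + 7)*factorial(k + 1). ✓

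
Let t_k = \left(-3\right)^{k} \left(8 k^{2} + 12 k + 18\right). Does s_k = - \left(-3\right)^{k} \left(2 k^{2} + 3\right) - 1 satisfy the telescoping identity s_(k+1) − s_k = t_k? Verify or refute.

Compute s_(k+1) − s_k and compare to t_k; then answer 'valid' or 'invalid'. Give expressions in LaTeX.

s_(k+1) = 3*(-3)**k*(2*(k + 1)**2 + 3) - 1
s_(k+1) − s_k = (-3)**k*(8*k**2 + 12*k + 18)
(s_(k+1) − s_k) − t_k = 0

Valid — Δs_k = t_k.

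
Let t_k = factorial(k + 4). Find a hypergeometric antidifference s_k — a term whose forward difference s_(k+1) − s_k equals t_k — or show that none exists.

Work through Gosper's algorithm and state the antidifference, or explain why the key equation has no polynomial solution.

none — t_k is not Gosper-summable

The ratio is k + 5.
Take A(k)=k + 5, B(k)=1, C(k)=1.
Set up (k + 5)·f(k+1) − (1)·f(k) − (1) = 0.
Bound: deg f ≤ -1.
d = -1 < 0 ⇒ no nonzero polynomial f; not summable.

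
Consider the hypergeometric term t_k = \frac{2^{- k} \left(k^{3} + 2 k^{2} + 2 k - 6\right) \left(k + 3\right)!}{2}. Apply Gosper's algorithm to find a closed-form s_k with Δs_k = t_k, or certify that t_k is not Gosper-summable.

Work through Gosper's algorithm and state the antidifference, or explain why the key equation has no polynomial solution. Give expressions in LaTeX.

s_k = 2^{- k} \left(k^{2} - 2 k - 1\right) \left(k + 3\right)!

Compute t_(k+1)/t_k: get (k**4 + 9*k**3 + 29*k**2 + 35*k - 4)/(2*(k**3 + 2*k**2 + 2*k - 6)).
A = k/2 + 2, B = 1, C = k**3 + 2*k**2 + 2*k - 6.
Solve (k/2 + 2)·f(k+1) − (1)·f(k) = k**3 + 2*k**2 + 2*k - 6.
From deg A=1, deg B=0, deg C=3: d=2.
Solve for f: f(k) = 2*(k**2 - 2*k - 1) (degree 2 ≤ 2).
Get s_k = R·t_k = (k**2 - 2*k - 1)*factorial(k + 3)/2**k with R(k) = B(k−1)f(k)/C(k) = 2*(k**2 - 2*k - 1)/(k**3 + 2*k**2 + 2*k - 6).
Verify: (k**3 + 2*k**2 + 2*k - 6)*factorial(k + 3)/(2*2**k) matches t_k.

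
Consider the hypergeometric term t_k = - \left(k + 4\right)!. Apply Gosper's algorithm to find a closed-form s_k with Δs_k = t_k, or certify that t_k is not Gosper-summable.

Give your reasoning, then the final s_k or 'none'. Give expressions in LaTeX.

none (Gosper's algorithm certifies no s_k)

Step 1: r(k) = k + 5.
Factor: A=k + 5; B=1; C=1.
Key eq: (k + 5)·f(k+1) = (1)·f(k) + (1).
d = -1 from the (1,0,0) case.
d = -1 < 0 ⇒ no nonzero polynomial f; not summable.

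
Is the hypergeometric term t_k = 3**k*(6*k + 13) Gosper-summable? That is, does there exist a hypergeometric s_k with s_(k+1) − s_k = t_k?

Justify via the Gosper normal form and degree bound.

Yes. s_k = 3**k*(3*k + 2).

r(k) = 3*(6*k + 19)/(6*k + 13) after simplifying.
A = 3, B = 1, C = k + 13/6.
Set up (3)·f(k+1) − (1)·f(k) − (k + 13/6) = 0.
From deg A=0, deg B=0, deg C=1: d=1.
Match coefficients ⇒ f(k) = (3*k + 2)/6.
R(k) = B(k−1)·f(k)/C(k) = (3*k + 2)/(6*k + 13); s_k = R·t_k = 3**k*(3*k + 2).
s_(k+1) − s_k = 3**k*(6*k + 13) = t_k.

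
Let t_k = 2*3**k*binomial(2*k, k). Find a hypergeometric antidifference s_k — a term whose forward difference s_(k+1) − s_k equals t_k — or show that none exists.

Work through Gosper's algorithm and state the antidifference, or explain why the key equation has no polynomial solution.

none — t_k is not Gosper-summable

Step 1: r(k) = 6*(2*k + 1)/(k + 1).
Gosper form: A/B · C(k+1)/C(k) with A=12*k + 6, B=k + 1, C=1.
Need (12*k + 6)·f(k+1) − (k)·f(k) = 1.
From deg A=1, deg B=1, deg C=0: d=-1.
deg f ≤ -1 is impossible — no certificate.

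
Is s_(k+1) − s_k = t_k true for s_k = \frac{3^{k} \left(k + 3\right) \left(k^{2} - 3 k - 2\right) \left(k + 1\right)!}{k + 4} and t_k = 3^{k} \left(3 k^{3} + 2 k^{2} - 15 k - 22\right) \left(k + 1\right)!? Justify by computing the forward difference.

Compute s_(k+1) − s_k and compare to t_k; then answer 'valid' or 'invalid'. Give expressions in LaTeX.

Invalid: residual \frac{3^{k} \left(- 3 k^{4} - 14 k^{3} + 8 k^{2} + 79 k + 86\right) \left(k + 1\right)!}{\left(k + 4\right) \left(k + 5\right)} ≠ 0.

s_(k+1) = 3**(k + 1)*(k + 4)*(k**2 - k - 4)*factorial(k + 2)/(k + 5)
s_(k+1) − s_k = 3**k*(3*k**5 + 26*k**4 + 49*k**3 - 109*k**2 - 419*k - 354)*factorial(k + 1)/((k + 4)*(k + 5))
(s_(k+1) − s_k) − t_k = 3**k*(-3*k**4 - 14*k**3 + 8*k**2 + 79*k + 86)*factorial(k + 1)/((k + 4)*(k + 5))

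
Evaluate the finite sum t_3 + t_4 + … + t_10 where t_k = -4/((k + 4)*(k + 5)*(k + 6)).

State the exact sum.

Σ = -23/840

Ratio r(k) = (k + 4)/(k + 7).
Factor: A=k + 4; B=k + 7; C=1.
Solve (k + 4)·f(k+1) − (k + 6)·f(k) = 1.
From deg A=1, deg B=1, deg C=0: d=2.
A polynomial solution: f(k) = k*(k + 9)/40.
So s_k = (B(k−1)f/C)·t_k = (k*(k + 6)*(k + 9)/40)·t_k = k*(-k - 9)/(10*(k + 4)*(k + 5)).
Check: Δs_k = -4/(k**3 + 15*k**2 + 74*k + 120). ✓
Σ_(k=3)^(10) t_k = s_(11) − s_(3) = -11/120 − (-9/140) = -23/840.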